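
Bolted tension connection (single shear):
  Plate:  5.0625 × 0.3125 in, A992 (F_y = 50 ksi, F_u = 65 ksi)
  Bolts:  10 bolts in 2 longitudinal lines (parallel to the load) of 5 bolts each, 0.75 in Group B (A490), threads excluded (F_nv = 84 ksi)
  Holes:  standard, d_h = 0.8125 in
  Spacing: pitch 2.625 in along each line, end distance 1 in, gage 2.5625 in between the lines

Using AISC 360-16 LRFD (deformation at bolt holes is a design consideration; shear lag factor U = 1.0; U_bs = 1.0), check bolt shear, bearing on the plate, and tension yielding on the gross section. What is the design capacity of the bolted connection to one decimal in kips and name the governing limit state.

Bolt shear: A_b = π(0.75)²/4 = 0.44179 in². φR_n = 0.75 × 84 × 0.44179 × 10 × 1 = 278.3 kips.
Bearing (0.3125 in plate, F_u = 65 ksi): end bolts L_c = 1 − 0.8125/2 = 0.59375, R_n = min(1.2×0.59375×0.3125×65, 2.4×0.75×0.3125×65) = 14.473 kips/bolt; interior L_c = 2.625 − 0.8125 = 1.8125, R_n = 36.563 kips/bolt. φR_n = 0.75 × (2×14.473 + 8×36.563) = 241.1 kips.
Tension yield (gross): A_g = 5.0625×0.3125 = 1.582 in². φR_n = 0.90 × 50 × 1.582 = 71.2 kips.
Governing: min(278.3, 241.1, 71.2) = 71.2 kips → gross-section yield.

71.2 kips (gross-section yield governs)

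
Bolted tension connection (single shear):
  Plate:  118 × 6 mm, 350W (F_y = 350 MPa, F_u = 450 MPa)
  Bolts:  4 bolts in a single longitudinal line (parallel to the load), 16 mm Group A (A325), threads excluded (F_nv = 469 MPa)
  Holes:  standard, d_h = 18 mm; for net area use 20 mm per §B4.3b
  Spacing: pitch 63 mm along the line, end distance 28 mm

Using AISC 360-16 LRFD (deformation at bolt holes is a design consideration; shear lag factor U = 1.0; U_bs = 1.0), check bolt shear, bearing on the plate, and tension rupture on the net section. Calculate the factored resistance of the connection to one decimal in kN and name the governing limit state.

Bolt shear: A_b = π(16)²/4 = 201.06 mm². φR_n = 0.75 × 469 × 201.06 × 4 × 1 = 282.9 kN.
Bearing (6 mm plate, F_u = 450 MPa): end bolts L_c = 28 − 18/2 = 19, R_n = min(1.2×19×6×450, 2.4×16×6×450) = 61.56 kN/bolt; interior L_c = 63 − 18 = 45, R_n = 103.68 kN/bolt. φR_n = 0.75 × (1×61.56 + 3×103.68) = 279.5 kN.
Tension rupture (net): A_n = (118 − 1×20)×6 = 588 mm² (U = 1.0, A_e = A_n). φR_n = 0.75 × 450 × 588 = 198.5 kN.
Governing: min(282.9, 279.5, 198.5) = 198.5 kN → net-section rupture.

198.5 kN (net-section rupture governs)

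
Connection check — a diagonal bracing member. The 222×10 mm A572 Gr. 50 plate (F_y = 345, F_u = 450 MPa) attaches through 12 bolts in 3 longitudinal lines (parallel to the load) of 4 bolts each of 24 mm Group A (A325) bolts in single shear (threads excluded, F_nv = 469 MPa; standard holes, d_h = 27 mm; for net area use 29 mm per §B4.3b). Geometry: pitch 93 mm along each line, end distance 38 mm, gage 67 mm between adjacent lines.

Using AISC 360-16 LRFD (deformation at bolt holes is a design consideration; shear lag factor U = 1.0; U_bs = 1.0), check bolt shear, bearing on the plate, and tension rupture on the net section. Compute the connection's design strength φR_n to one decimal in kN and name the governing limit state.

Bolt shear: A_b = π(24)²/4 = 452.39 mm². φR_n = 0.75 × 469 × 452.39 × 12 × 1 = 1909.5 kN.
Bearing (10 mm plate, F_u = 450 MPa): end bolts L_c = 38 − 27/2 = 24.5, R_n = min(1.2×24.5×10×450, 2.4×24×10×450) = 132.3 kN/bolt; interior L_c = 93 − 27 = 66, R_n = 259.2 kN/bolt. φR_n = 0.75 × (3×132.3 + 9×259.2) = 2047.3 kN.
Tension rupture (net): A_n = (222 − 3×29)×10 = 1350 mm² (U = 1.0, A_e = A_n). φR_n = 0.75 × 450 × 1350 = 455.6 kN.
Governing: min(1909.5, 2047.3, 455.6) = 455.6 kN → net-section rupture.

455.6 kN (net-section rupture governs)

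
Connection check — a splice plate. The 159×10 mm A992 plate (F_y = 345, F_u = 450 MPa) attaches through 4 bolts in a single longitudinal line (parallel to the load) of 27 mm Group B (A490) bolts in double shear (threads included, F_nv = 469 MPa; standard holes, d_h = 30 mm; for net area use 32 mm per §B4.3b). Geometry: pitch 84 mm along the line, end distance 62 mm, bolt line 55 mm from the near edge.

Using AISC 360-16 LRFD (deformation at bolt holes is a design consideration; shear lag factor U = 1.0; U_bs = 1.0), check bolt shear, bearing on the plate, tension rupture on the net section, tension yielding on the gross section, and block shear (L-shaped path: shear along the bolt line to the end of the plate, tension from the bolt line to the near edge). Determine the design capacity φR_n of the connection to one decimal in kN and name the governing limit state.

428.6 kN (net-section rupture governs)

Bolt shear: A_b = π(27)²/4 = 572.56 mm². φR_n = 0.75 × 469 × 572.56 × 4 × 2 = 1611.2 kN.
Bearing (10 mm plate, F_u = 450 MPa): end bolts L_c = 62 − 30/2 = 47, R_n = min(1.2×47×10×450, 2.4×27×10×450) = 253.8 kN/bolt; interior L_c = 84 − 30 = 54, R_n = 291.6 kN/bolt. φR_n = 0.75 × (1×253.8 + 3×291.6) = 846.5 kN.
Tension rupture (net): A_n = (159 − 1×32)×10 = 1270 mm² (U = 1.0, A_e = A_n). φR_n = 0.75 × 450 × 1270 = 428.6 kN.
Tension yield (gross): A_g = 159×10 = 1590 mm². φR_n = 0.90 × 345 × 1590 = 493.7 kN.
Block shear: shear path 1×[62+3×84] = 1×314 mm, A_gv = 3140, A_nv = 1×(314 − 3.5×32)×10 = 2020 mm²; tension to near edge: (55 − 0.5×32)×10 = 390 mm². R_n = min(0.6×450×2020, 0.6×345×3140) + 1.0×450×390 = min(545.4, 649.98) + 175.5 = 720.9 kN. φR_n = 0.75 × 720.9 = 540.7 kN.
Governing: min(1611.2, 846.5, 428.6, 493.7, 540.7) = 428.6 kN → net-section rupture.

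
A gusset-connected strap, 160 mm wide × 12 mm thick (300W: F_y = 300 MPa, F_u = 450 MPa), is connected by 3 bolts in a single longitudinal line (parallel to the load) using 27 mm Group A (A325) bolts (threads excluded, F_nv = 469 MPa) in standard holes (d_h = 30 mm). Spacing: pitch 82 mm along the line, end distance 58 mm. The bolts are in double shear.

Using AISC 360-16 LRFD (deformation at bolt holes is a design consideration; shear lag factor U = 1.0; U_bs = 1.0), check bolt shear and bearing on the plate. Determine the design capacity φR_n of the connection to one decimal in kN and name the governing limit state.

714.4 kN (bearing governs)

Bolt shear: A_b = π(27)²/4 = 572.56 mm². φR_n = 0.75 × 469 × 572.56 × 3 × 2 = 1208.4 kN.
Bearing (12 mm plate, F_u = 450 MPa): end bolts L_c = 58 − 30/2 = 43, R_n = min(1.2×43×12×450, 2.4×27×12×450) = 278.64 kN/bolt; interior L_c = 82 − 30 = 52, R_n = 336.96 kN/bolt. φR_n = 0.75 × (1×278.64 + 2×336.96) = 714.4 kN.
Governing: min(1208.4, 714.4) = 714.4 kN → bearing.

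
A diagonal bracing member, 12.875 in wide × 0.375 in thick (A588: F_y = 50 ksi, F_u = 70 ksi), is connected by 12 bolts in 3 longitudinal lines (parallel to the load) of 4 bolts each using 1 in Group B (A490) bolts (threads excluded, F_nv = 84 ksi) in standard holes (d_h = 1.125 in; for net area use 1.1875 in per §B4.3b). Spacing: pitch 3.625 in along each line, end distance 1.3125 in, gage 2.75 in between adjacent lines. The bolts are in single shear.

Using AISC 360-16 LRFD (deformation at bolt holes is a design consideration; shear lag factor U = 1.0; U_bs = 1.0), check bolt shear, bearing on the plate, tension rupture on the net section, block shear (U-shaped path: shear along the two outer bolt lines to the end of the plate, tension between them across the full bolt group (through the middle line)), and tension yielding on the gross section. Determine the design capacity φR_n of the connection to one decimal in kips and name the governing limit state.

Bolt shear: A_b = π(1)²/4 = 0.7854 in². φR_n = 0.75 × 84 × 0.7854 × 12 × 1 = 593.8 kips.
Bearing (0.375 in plate, F_u = 70 ksi): end bolts L_c = 1.3125 − 1.125/2 = 0.75, R_n = min(1.2×0.75×0.375×70, 2.4×1×0.375×70) = 23.625 kips/bolt; interior L_c = 3.625 − 1.125 = 2.5, R_n = 63 kips/bolt. φR_n = 0.75 × (3×23.625 + 9×63) = 478.4 kips.
Tension rupture (net): A_n = (12.875 − 3×1.1875)×0.375 = 3.4922 in² (U = 1.0, A_e = A_n). φR_n = 0.75 × 70 × 3.4922 = 183.3 kips.
Block shear: shear path 2×[1.3125+3×3.625] = 2×12.1875 in, A_gv = 9.1406, A_nv = 2×(12.1875 − 3.5×1.1875)×0.375 = 6.0234 in²; tension across gage: (5.5 − 2×1.1875)×0.375 = 1.1719 in². R_n = min(0.6×70×6.0234, 0.6×50×9.1406) + 1.0×70×1.1719 = min(252.98, 274.22) + 82.033 = 335.01 kips. φR_n = 0.75 × 335.01 = 251.3 kips.
Tension yield (gross): A_g = 12.875×0.375 = 4.8281 in². φR_n = 0.90 × 50 × 4.8281 = 217.3 kips.
Governing: min(593.8, 478.4, 183.3, 251.3, 217.3) = 183.3 kips → net-section rupture.

183.3 kips (net-section rupture governs)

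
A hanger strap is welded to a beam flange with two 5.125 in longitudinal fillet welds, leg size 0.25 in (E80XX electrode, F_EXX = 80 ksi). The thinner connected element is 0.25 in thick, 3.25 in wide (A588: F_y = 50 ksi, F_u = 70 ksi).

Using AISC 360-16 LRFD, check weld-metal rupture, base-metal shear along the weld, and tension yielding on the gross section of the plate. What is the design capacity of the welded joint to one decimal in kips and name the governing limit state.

36.6 kips (gross-section yield governs)

Weld metal: throat = 0.707×0.25 = 0.17675 in, L = 2×5.125 = 10.25 in. φR_n = 0.75 × 0.6 × 80 × 0.17675 × 10.25 = 65.2 kips.
Base metal shear (0.25 in plate): yield φR_n = 1.0×0.6×50×0.25×10.25 = 76.9 kips; rupture φR_n = 0.75×0.6×70×0.25×10.25 = 80.7 kips; take 76.9 kips (yield).
Tension yield (gross): A_g = 3.25×0.25 = 0.8125 in². φR_n = 0.90 × 50 × 0.8125 = 36.6 kips.
Governing: min(65.2, 76.9, 36.6) = 36.6 kips → gross-section yield.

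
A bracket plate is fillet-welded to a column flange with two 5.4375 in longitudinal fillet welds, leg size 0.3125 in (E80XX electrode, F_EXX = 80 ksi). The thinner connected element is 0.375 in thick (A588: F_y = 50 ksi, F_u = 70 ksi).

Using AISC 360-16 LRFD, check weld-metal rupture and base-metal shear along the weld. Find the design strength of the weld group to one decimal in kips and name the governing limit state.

Weld metal: throat = 0.707×0.3125 = 0.22094 in, L = 2×5.4375 = 10.875 in. φR_n = 0.75 × 0.6 × 80 × 0.22094 × 10.875 = 86.5 kips.
Base metal shear (0.375 in plate): yield φR_n = 1.0×0.6×50×0.375×10.875 = 122.3 kips; rupture φR_n = 0.75×0.6×70×0.375×10.875 = 128.5 kips; take 122.3 kips (yield).
Governing: min(86.5, 122.3) = 86.5 kips → weld metal.

86.5 kips (weld metal governs)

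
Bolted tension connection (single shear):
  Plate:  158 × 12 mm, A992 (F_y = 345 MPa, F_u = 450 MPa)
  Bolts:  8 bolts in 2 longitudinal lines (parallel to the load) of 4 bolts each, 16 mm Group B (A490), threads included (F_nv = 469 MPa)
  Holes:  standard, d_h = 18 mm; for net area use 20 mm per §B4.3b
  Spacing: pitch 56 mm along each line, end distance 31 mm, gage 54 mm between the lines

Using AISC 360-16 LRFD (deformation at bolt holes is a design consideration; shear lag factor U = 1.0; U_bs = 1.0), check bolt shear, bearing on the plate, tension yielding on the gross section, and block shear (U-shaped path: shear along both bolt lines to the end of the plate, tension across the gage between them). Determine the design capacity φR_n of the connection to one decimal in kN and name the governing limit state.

565.8 kN (bolt shear governs)

Bolt shear: A_b = π(16)²/4 = 201.06 mm². φR_n = 0.75 × 469 × 201.06 × 8 × 1 = 565.8 kN.
Bearing (12 mm plate, F_u = 450 MPa): end bolts L_c = 31 − 18/2 = 22, R_n = min(1.2×22×12×450, 2.4×16×12×450) = 142.56 kN/bolt; interior L_c = 56 − 18 = 38, R_n = 207.36 kN/bolt. φR_n = 0.75 × (2×142.56 + 6×207.36) = 1147.0 kN.
Tension yield (gross): A_g = 158×12 = 1896 mm². φR_n = 0.90 × 345 × 1896 = 588.7 kN.
Block shear: shear path 2×[31+3×56] = 2×199 mm, A_gv = 4776, A_nv = 2×(199 − 3.5×20)×12 = 3096 mm²; tension across gage: (54 − 1×20)×12 = 408 mm². R_n = min(0.6×450×3096, 0.6×345×4776) + 1.0×450×408 = min(835.92, 988.63) + 183.6 = 1019.5 kN. φR_n = 0.75 × 1019.5 = 764.6 kN.
Governing: min(565.8, 1147.0, 588.7, 764.6) = 565.8 kN → bolt shear.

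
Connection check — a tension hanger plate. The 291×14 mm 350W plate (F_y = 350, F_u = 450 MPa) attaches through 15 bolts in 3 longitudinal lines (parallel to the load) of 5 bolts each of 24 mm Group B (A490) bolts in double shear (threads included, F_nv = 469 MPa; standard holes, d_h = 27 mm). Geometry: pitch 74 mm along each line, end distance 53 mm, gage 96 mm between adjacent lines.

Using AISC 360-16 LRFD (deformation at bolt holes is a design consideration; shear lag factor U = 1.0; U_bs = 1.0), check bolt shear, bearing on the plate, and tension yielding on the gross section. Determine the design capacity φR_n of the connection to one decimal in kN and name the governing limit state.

Bolt shear: A_b = π(24)²/4 = 452.39 mm². φR_n = 0.75 × 469 × 452.39 × 15 × 2 = 4773.8 kN.
Bearing (14 mm plate, F_u = 450 MPa): end bolts L_c = 53 − 27/2 = 39.5, R_n = min(1.2×39.5×14×450, 2.4×24×14×450) = 298.62 kN/bolt; interior L_c = 74 − 27 = 47, R_n = 355.32 kN/bolt. φR_n = 0.75 × (3×298.62 + 12×355.32) = 3869.8 kN.
Tension yield (gross): A_g = 291×14 = 4074 mm². φR_n = 0.90 × 350 × 4074 = 1283.3 kN.
Governing: min(4773.8, 3869.8, 1283.3) = 1283.3 kN → gross-section yield.

1283.3 kN (gross-section yield governs)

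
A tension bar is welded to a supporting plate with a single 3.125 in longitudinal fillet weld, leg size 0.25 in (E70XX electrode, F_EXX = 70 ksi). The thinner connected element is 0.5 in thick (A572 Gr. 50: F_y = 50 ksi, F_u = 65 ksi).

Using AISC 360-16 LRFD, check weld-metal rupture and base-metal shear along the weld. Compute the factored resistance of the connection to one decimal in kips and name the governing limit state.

Weld metal: throat = 0.707×0.25 = 0.17675 in, L = 3.125 in. φR_n = 0.75 × 0.6 × 70 × 0.17675 × 3.125 = 17.4 kips.
Base metal shear (0.5 in plate): yield φR_n = 1.0×0.6×50×0.5×3.125 = 46.9 kips; rupture φR_n = 0.75×0.6×65×0.5×3.125 = 45.7 kips; take 45.7 kips (rupture).
Governing: min(17.4, 45.7) = 17.4 kips → weld metal.

17.4 kips (weld metal governs)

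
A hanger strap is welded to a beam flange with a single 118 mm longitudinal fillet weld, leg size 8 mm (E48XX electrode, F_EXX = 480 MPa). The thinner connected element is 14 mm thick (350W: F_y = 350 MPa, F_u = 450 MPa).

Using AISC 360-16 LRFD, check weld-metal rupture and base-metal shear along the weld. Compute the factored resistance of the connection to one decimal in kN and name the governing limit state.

Weld metal: throat = 0.707×8 = 5.656 mm, L = 118 mm. φR_n = 0.75 × 0.6 × 480 × 5.656 × 118 = 144.2 kN.
Base metal shear (14 mm plate): yield φR_n = 1.0×0.6×350×14×118 = 346.9 kN; rupture φR_n = 0.75×0.6×450×14×118 = 334.5 kN; take 334.5 kN (rupture).
Governing: min(144.2, 334.5) = 144.2 kN → weld metal.

144.2 kN (weld metal governs)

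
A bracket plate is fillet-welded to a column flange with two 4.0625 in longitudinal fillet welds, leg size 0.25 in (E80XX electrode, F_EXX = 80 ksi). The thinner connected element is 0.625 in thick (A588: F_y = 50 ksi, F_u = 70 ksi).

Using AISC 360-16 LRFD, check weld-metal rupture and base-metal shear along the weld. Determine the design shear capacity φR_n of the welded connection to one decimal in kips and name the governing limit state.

Weld metal: throat = 0.707×0.25 = 0.17675 in, L = 2×4.0625 = 8.125 in. φR_n = 0.75 × 0.6 × 80 × 0.17675 × 8.125 = 51.7 kips.
Base metal shear (0.625 in plate): yield φR_n = 1.0×0.6×50×0.625×8.125 = 152.3 kips; rupture φR_n = 0.75×0.6×70×0.625×8.125 = 160.0 kips; take 152.3 kips (yield).
Governing: min(51.7, 152.3) = 51.7 kips → weld metal.

51.7 kips (weld metal governs)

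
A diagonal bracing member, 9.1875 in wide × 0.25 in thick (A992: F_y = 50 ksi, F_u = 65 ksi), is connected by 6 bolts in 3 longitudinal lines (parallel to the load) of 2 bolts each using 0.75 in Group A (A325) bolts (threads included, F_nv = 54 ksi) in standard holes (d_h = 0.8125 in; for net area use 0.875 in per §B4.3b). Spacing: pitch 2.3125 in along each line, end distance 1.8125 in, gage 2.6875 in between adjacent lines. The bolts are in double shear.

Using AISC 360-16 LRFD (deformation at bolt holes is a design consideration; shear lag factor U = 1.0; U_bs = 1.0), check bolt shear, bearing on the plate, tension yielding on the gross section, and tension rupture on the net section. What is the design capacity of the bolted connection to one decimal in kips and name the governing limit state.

Bolt shear: A_b = π(0.75)²/4 = 0.44179 in². φR_n = 0.75 × 54 × 0.44179 × 6 × 2 = 214.7 kips.
Bearing (0.25 in plate, F_u = 65 ksi): end bolts L_c = 1.8125 − 0.8125/2 = 1.40625, R_n = min(1.2×1.40625×0.25×65, 2.4×0.75×0.25×65) = 27.422 kips/bolt; interior L_c = 2.3125 − 0.8125 = 1.5, R_n = 29.25 kips/bolt. φR_n = 0.75 × (3×27.422 + 3×29.25) = 127.5 kips.
Tension yield (gross): A_g = 9.1875×0.25 = 2.2969 in². φR_n = 0.90 × 50 × 2.2969 = 103.4 kips.
Tension rupture (net): A_n = (9.1875 − 3×0.875)×0.25 = 1.6406 in² (U = 1.0, A_e = A_n). φR_n = 0.75 × 65 × 1.6406 = 80.0 kips.
Governing: min(214.7, 127.5, 103.4, 80.0) = 80.0 kips → net-section rupture.

80.0 kips (net-section rupture governs)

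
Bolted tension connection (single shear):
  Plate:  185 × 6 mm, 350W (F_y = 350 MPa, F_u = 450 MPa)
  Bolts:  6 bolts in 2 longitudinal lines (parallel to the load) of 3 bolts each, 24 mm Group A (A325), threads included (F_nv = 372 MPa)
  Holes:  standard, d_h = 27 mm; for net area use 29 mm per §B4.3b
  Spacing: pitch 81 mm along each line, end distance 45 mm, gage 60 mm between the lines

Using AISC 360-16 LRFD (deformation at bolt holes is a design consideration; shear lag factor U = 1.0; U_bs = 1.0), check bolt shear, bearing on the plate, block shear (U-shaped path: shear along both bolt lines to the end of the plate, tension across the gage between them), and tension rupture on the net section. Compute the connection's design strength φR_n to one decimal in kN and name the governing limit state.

257.2 kN (net-section rupture governs)

Bolt shear: A_b = π(24)²/4 = 452.39 mm². φR_n = 0.75 × 372 × 452.39 × 6 × 1 = 757.3 kN.
Bearing (6 mm plate, F_u = 450 MPa): end bolts L_c = 45 − 27/2 = 31.5, R_n = min(1.2×31.5×6×450, 2.4×24×6×450) = 102.06 kN/bolt; interior L_c = 81 − 27 = 54, R_n = 155.52 kN/bolt. φR_n = 0.75 × (2×102.06 + 4×155.52) = 619.7 kN.
Block shear: shear path 2×[45+2×81] = 2×207 mm, A_gv = 2484, A_nv = 2×(207 − 2.5×29)×6 = 1614 mm²; tension across gage: (60 − 1×29)×6 = 186 mm². R_n = min(0.6×450×1614, 0.6×350×2484) + 1.0×450×186 = min(435.78, 521.64) + 83.7 = 519.48 kN. φR_n = 0.75 × 519.48 = 389.6 kN.
Tension rupture (net): A_n = (185 − 2×29)×6 = 762 mm² (U = 1.0, A_e = A_n). φR_n = 0.75 × 450 × 762 = 257.2 kN.
Governing: min(757.3, 619.7, 389.6, 257.2) = 257.2 kN → net-section rupture.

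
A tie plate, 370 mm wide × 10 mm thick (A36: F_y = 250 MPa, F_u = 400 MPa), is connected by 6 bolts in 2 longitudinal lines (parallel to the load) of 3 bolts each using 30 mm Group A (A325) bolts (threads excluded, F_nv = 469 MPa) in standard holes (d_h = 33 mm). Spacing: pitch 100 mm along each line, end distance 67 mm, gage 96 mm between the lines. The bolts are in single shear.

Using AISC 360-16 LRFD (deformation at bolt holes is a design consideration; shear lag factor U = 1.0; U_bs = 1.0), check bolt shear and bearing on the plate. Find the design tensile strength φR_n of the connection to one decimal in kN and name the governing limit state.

Bolt shear: A_b = π(30)²/4 = 706.86 mm². φR_n = 0.75 × 469 × 706.86 × 6 × 1 = 1491.8 kN.
Bearing (10 mm plate, F_u = 400 MPa): end bolts L_c = 67 − 33/2 = 50.5, R_n = min(1.2×50.5×10×400, 2.4×30×10×400) = 242.4 kN/bolt; interior L_c = 100 − 33 = 67, R_n = 288 kN/bolt. φR_n = 0.75 × (2×242.4 + 4×288) = 1227.6 kN.
Governing: min(1491.8, 1227.6) = 1227.6 kN → bearing.

1227.6 kN (bearing governs)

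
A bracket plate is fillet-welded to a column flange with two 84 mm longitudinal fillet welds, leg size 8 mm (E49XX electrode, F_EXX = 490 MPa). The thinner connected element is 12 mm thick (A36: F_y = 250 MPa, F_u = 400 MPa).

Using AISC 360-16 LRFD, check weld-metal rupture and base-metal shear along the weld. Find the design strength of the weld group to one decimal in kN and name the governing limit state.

Weld metal: throat = 0.707×8 = 5.656 mm, L = 2×84 = 168 mm. φR_n = 0.75 × 0.6 × 490 × 5.656 × 168 = 209.5 kN.
Base metal shear (12 mm plate): yield φR_n = 1.0×0.6×250×12×168 = 302.4 kN; rupture φR_n = 0.75×0.6×400×12×168 = 362.9 kN; take 302.4 kN (yield).
Governing: min(209.5, 302.4) = 209.5 kN → weld metal.

209.5 kN (weld metal governs)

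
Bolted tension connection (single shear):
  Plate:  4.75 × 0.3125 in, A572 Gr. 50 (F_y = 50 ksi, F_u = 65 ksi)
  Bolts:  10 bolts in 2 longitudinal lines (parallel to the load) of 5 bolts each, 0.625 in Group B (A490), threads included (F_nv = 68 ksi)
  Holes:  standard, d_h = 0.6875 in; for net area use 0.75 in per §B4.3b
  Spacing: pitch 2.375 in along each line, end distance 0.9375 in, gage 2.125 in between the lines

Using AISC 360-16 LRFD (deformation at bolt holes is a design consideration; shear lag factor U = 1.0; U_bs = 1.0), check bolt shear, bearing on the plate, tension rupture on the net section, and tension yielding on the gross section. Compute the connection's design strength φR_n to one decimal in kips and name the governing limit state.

Bolt shear: A_b = π(0.625)²/4 = 0.3068 in². φR_n = 0.75 × 68 × 0.3068 × 10 × 1 = 156.5 kips.
Bearing (0.3125 in plate, F_u = 65 ksi): end bolts L_c = 0.9375 − 0.6875/2 = 0.59375, R_n = min(1.2×0.59375×0.3125×65, 2.4×0.625×0.3125×65) = 14.473 kips/bolt; interior L_c = 2.375 − 0.6875 = 1.6875, R_n = 30.469 kips/bolt. φR_n = 0.75 × (2×14.473 + 8×30.469) = 204.5 kips.
Tension rupture (net): A_n = (4.75 − 2×0.75)×0.3125 = 1.0156 in² (U = 1.0, A_e = A_n). φR_n = 0.75 × 65 × 1.0156 = 49.5 kips.
Tension yield (gross): A_g = 4.75×0.3125 = 1.4844 in². φR_n = 0.90 × 50 × 1.4844 = 66.8 kips.
Governing: min(156.5, 204.5, 49.5, 66.8) = 49.5 kips → net-section rupture.

49.5 kips (net-section rupture governs)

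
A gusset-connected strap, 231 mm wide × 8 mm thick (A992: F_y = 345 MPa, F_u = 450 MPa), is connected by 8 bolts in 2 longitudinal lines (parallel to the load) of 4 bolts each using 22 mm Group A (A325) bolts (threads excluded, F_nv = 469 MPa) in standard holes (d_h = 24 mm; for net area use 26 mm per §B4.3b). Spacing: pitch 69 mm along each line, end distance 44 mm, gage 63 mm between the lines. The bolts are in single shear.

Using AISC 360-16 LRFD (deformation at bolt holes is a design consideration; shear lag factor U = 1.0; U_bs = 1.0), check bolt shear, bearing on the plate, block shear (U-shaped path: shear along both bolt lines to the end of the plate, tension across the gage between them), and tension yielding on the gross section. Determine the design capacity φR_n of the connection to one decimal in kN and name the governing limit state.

Bolt shear: A_b = π(22)²/4 = 380.13 mm². φR_n = 0.75 × 469 × 380.13 × 8 × 1 = 1069.7 kN.
Bearing (8 mm plate, F_u = 450 MPa): end bolts L_c = 44 − 24/2 = 32, R_n = min(1.2×32×8×450, 2.4×22×8×450) = 138.24 kN/bolt; interior L_c = 69 − 24 = 45, R_n = 190.08 kN/bolt. φR_n = 0.75 × (2×138.24 + 6×190.08) = 1062.7 kN.
Block shear: shear path 2×[44+3×69] = 2×251 mm, A_gv = 4016, A_nv = 2×(251 − 3.5×26)×8 = 2560 mm²; tension across gage: (63 − 1×26)×8 = 296 mm². R_n = min(0.6×450×2560, 0.6×345×4016) + 1.0×450×296 = min(691.2, 831.31) + 133.2 = 824.4 kN. φR_n = 0.75 × 824.4 = 618.3 kN.
Tension yield (gross): A_g = 231×8 = 1848 mm². φR_n = 0.90 × 345 × 1848 = 573.8 kN.
Governing: min(1069.7, 1062.7, 618.3, 573.8) = 573.8 kN → gross-section yield.

573.8 kN (gross-section yield governs)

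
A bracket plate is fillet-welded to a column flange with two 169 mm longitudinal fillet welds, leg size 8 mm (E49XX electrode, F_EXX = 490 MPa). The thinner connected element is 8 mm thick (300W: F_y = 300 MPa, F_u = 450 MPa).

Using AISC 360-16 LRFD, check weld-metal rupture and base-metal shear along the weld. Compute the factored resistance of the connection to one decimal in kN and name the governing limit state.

421.5 kN (weld metal governs)

Weld metal: throat = 0.707×8 = 5.656 mm, L = 2×169 = 338 mm. φR_n = 0.75 × 0.6 × 490 × 5.656 × 338 = 421.5 kN.
Base metal shear (8 mm plate): yield φR_n = 1.0×0.6×300×8×338 = 486.7 kN; rupture φR_n = 0.75×0.6×450×8×338 = 547.6 kN; take 486.7 kN (yield).
Governing: min(421.5, 486.7) = 421.5 kN → weld metal.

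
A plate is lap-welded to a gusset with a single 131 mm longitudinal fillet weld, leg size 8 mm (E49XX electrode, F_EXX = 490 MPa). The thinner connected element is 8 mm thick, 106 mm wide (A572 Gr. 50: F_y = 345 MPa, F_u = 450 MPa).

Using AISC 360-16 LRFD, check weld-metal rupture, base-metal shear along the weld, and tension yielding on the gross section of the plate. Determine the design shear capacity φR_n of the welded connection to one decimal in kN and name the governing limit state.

163.4 kN (weld metal governs)

Weld metal: throat = 0.707×8 = 5.656 mm, L = 131 mm. φR_n = 0.75 × 0.6 × 490 × 5.656 × 131 = 163.4 kN.
Base metal shear (8 mm plate): yield φR_n = 1.0×0.6×345×8×131 = 216.9 kN; rupture φR_n = 0.75×0.6×450×8×131 = 212.2 kN; take 212.2 kN (rupture).
Tension yield (gross): A_g = 106×8 = 848 mm². φR_n = 0.90 × 345 × 848 = 263.3 kN.
Governing: min(163.4, 212.2, 263.3) = 163.4 kN → weld metal.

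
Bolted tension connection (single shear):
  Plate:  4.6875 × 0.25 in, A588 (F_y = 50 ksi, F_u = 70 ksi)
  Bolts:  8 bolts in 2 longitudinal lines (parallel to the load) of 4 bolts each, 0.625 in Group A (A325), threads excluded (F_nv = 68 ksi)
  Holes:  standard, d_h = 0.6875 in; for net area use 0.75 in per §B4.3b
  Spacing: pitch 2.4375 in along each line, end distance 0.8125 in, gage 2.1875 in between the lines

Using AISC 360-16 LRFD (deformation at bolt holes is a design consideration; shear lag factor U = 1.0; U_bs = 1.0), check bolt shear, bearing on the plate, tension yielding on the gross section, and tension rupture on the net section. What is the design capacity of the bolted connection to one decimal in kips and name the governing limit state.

Bolt shear: A_b = π(0.625)²/4 = 0.3068 in². φR_n = 0.75 × 68 × 0.3068 × 8 × 1 = 125.2 kips.
Bearing (0.25 in plate, F_u = 70 ksi): end bolts L_c = 0.8125 − 0.6875/2 = 0.46875, R_n = min(1.2×0.46875×0.25×70, 2.4×0.625×0.25×70) = 9.8438 kips/bolt; interior L_c = 2.4375 − 0.6875 = 1.75, R_n = 26.25 kips/bolt. φR_n = 0.75 × (2×9.8438 + 6×26.25) = 132.9 kips.
Tension yield (gross): A_g = 4.6875×0.25 = 1.1719 in². φR_n = 0.90 × 50 × 1.1719 = 52.7 kips.
Tension rupture (net): A_n = (4.6875 − 2×0.75)×0.25 = 0.79688 in² (U = 1.0, A_e = A_n). φR_n = 0.75 × 70 × 0.79688 = 41.8 kips.
Governing: min(125.2, 132.9, 52.7, 41.8) = 41.8 kips → net-section rupture.

41.8 kips (net-section rupture governs)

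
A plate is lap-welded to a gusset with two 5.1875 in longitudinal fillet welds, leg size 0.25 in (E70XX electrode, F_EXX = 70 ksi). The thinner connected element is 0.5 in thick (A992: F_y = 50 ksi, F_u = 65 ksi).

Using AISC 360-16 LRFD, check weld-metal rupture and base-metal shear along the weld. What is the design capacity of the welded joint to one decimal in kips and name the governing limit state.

57.8 kips (weld metal governs)

Weld metal: throat = 0.707×0.25 = 0.17675 in, L = 2×5.1875 = 10.375 in. φR_n = 0.75 × 0.6 × 70 × 0.17675 × 10.375 = 57.8 kips.
Base metal shear (0.5 in plate): yield φR_n = 1.0×0.6×50×0.5×10.375 = 155.6 kips; rupture φR_n = 0.75×0.6×65×0.5×10.375 = 151.7 kips; take 151.7 kips (rupture).
Governing: min(57.8, 151.7) = 57.8 kips → weld metal.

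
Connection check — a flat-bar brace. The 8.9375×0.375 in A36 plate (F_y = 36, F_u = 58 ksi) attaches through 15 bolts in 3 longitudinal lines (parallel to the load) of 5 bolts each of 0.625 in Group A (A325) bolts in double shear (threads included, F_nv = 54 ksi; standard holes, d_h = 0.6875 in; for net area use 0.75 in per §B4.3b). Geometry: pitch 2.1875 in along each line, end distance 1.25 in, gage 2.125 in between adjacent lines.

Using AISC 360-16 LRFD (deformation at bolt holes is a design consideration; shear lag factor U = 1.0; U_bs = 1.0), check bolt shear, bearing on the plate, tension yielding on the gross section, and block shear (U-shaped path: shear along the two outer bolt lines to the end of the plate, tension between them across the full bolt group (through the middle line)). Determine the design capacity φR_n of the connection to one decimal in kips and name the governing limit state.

Bolt shear: A_b = π(0.625)²/4 = 0.3068 in². φR_n = 0.75 × 54 × 0.3068 × 15 × 2 = 372.8 kips.
Bearing (0.375 in plate, F_u = 58 ksi): end bolts L_c = 1.25 − 0.6875/2 = 0.90625, R_n = min(1.2×0.90625×0.375×58, 2.4×0.625×0.375×58) = 23.653 kips/bolt; interior L_c = 2.1875 − 0.6875 = 1.5, R_n = 32.625 kips/bolt. φR_n = 0.75 × (3×23.653 + 12×32.625) = 346.8 kips.
Tension yield (gross): A_g = 8.9375×0.375 = 3.3516 in². φR_n = 0.90 × 36 × 3.3516 = 108.6 kips.
Block shear: shear path 2×[1.25+4×2.1875] = 2×10 in, A_gv = 7.5, A_nv = 2×(10 − 4.5×0.75)×0.375 = 4.9688 in²; tension across gage: (4.25 − 2×0.75)×0.375 = 1.0313 in². R_n = min(0.6×58×4.9688, 0.6×36×7.5) + 1.0×58×1.0313 = min(172.91, 162) + 59.815 = 221.82 kips. φR_n = 0.75 × 221.82 = 166.4 kips.
Governing: min(372.8, 346.8, 108.6, 166.4) = 108.6 kips → gross-section yield.

108.6 kips (gross-section yield governs)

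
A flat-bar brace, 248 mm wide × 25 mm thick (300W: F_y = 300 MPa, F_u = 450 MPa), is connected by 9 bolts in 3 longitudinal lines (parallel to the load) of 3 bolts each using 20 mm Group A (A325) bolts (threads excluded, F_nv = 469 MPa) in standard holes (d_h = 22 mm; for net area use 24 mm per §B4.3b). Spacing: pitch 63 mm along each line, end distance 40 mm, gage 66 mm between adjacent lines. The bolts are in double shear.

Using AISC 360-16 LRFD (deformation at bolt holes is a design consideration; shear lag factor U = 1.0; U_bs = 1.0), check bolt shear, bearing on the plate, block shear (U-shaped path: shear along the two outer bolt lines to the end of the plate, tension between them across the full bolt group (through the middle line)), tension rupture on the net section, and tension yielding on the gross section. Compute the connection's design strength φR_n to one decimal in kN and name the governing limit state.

Bolt shear: A_b = π(20)²/4 = 314.16 mm². φR_n = 0.75 × 469 × 314.16 × 9 × 2 = 1989.1 kN.
Bearing (25 mm plate, F_u = 450 MPa): end bolts L_c = 40 − 22/2 = 29, R_n = min(1.2×29×25×450, 2.4×20×25×450) = 391.5 kN/bolt; interior L_c = 63 − 22 = 41, R_n = 540 kN/bolt. φR_n = 0.75 × (3×391.5 + 6×540) = 3310.9 kN.
Block shear: shear path 2×[40+2×63] = 2×166 mm, A_gv = 8300, A_nv = 2×(166 − 2.5×24)×25 = 5300 mm²; tension across gage: (132 − 2×24)×25 = 2100 mm². R_n = min(0.6×450×5300, 0.6×300×8300) + 1.0×450×2100 = min(1431, 1494) + 945 = 2376 kN. φR_n = 0.75 × 2376 = 1782.0 kN.
Tension rupture (net): A_n = (248 − 3×24)×25 = 4400 mm² (U = 1.0, A_e = A_n). φR_n = 0.75 × 450 × 4400 = 1485.0 kN.
Tension yield (gross): A_g = 248×25 = 6200 mm². φR_n = 0.90 × 300 × 6200 = 1674.0 kN.
Governing: min(1989.1, 3310.9, 1782.0, 1485.0, 1674.0) = 1485.0 kN → net-section rupture.

1485.0 kN (net-section rupture governs)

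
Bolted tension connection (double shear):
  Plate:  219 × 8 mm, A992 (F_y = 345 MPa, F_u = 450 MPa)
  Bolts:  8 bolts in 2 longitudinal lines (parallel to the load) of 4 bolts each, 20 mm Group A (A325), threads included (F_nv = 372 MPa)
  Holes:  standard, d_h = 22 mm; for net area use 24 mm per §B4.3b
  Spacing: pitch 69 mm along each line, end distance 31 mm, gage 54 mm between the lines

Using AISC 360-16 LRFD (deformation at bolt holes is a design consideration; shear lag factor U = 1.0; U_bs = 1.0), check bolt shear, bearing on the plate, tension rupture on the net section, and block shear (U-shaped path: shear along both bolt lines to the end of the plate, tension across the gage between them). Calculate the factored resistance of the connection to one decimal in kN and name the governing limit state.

461.7 kN (net-section rupture governs)

Bolt shear: A_b = π(20)²/4 = 314.16 mm². φR_n = 0.75 × 372 × 314.16 × 8 × 2 = 1402.4 kN.
Bearing (8 mm plate, F_u = 450 MPa): end bolts L_c = 31 − 22/2 = 20, R_n = min(1.2×20×8×450, 2.4×20×8×450) = 86.4 kN/bolt; interior L_c = 69 − 22 = 47, R_n = 172.8 kN/bolt. φR_n = 0.75 × (2×86.4 + 6×172.8) = 907.2 kN.
Tension rupture (net): A_n = (219 − 2×24)×8 = 1368 mm² (U = 1.0, A_e = A_n). φR_n = 0.75 × 450 × 1368 = 461.7 kN.
Block shear: shear path 2×[31+3×69] = 2×238 mm, A_gv = 3808, A_nv = 2×(238 − 3.5×24)×8 = 2464 mm²; tension across gage: (54 − 1×24)×8 = 240 mm². R_n = min(0.6×450×2464, 0.6×345×3808) + 1.0×450×240 = min(665.28, 788.26) + 108 = 773.28 kN. φR_n = 0.75 × 773.28 = 580.0 kN.
Governing: min(1402.4, 907.2, 461.7, 580.0) = 461.7 kN → net-section rupture.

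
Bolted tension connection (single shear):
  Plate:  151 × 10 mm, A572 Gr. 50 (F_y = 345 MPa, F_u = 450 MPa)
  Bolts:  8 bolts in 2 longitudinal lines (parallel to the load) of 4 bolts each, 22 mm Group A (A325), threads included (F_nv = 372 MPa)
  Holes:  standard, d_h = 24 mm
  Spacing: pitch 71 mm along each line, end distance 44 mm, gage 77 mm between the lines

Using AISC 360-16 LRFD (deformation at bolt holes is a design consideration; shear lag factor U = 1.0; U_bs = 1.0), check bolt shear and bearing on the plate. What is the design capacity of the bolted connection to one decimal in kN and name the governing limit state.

Bolt shear: A_b = π(22)²/4 = 380.13 mm². φR_n = 0.75 × 372 × 380.13 × 8 × 1 = 848.5 kN.
Bearing (10 mm plate, F_u = 450 MPa): end bolts L_c = 44 − 24/2 = 32, R_n = min(1.2×32×10×450, 2.4×22×10×450) = 172.8 kN/bolt; interior L_c = 71 − 24 = 47, R_n = 237.6 kN/bolt. φR_n = 0.75 × (2×172.8 + 6×237.6) = 1328.4 kN.
Governing: min(848.5, 1328.4) = 848.5 kN → bolt shear.

848.5 kN (bolt shear governs)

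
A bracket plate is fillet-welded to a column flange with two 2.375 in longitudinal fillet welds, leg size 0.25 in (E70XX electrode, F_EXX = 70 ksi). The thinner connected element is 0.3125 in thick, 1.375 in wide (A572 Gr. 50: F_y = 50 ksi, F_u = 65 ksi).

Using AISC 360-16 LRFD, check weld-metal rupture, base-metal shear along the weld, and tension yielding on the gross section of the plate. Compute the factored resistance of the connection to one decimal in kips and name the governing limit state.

19.3 kips (gross-section yield governs)

Weld metal: throat = 0.707×0.25 = 0.17675 in, L = 2×2.375 = 4.75 in. φR_n = 0.75 × 0.6 × 70 × 0.17675 × 4.75 = 26.4 kips.
Base metal shear (0.3125 in plate): yield φR_n = 1.0×0.6×50×0.3125×4.75 = 44.5 kips; rupture φR_n = 0.75×0.6×65×0.3125×4.75 = 43.4 kips; take 43.4 kips (rupture).
Tension yield (gross): A_g = 1.375×0.3125 = 0.42969 in². φR_n = 0.90 × 50 × 0.42969 = 19.3 kips.
Governing: min(26.4, 43.4, 19.3) = 19.3 kips → gross-section yield.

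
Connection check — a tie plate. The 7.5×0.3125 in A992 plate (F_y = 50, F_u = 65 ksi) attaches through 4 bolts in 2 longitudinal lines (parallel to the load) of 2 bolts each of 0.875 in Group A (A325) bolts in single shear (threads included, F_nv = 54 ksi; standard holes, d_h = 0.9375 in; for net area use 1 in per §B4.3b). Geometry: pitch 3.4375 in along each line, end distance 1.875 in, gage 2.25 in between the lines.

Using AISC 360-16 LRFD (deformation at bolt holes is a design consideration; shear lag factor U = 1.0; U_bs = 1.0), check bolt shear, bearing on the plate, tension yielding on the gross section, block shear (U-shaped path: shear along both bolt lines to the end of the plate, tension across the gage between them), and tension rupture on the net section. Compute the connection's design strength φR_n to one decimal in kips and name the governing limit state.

Bolt shear: A_b = π(0.875)²/4 = 0.60132 in². φR_n = 0.75 × 54 × 0.60132 × 4 × 1 = 97.4 kips.
Bearing (0.3125 in plate, F_u = 65 ksi): end bolts L_c = 1.875 − 0.9375/2 = 1.40625, R_n = min(1.2×1.40625×0.3125×65, 2.4×0.875×0.3125×65) = 34.277 kips/bolt; interior L_c = 3.4375 − 0.9375 = 2.5, R_n = 42.656 kips/bolt. φR_n = 0.75 × (2×34.277 + 2×42.656) = 115.4 kips.
Tension yield (gross): A_g = 7.5×0.3125 = 2.3438 in². φR_n = 0.90 × 50 × 2.3438 = 105.5 kips.
Block shear: shear path 2×[1.875+1×3.4375] = 2×5.3125 in, A_gv = 3.3203, A_nv = 2×(5.3125 − 1.5×1)×0.3125 = 2.3828 in²; tension across gage: (2.25 − 1×1)×0.3125 = 0.39063 in². R_n = min(0.6×65×2.3828, 0.6×50×3.3203) + 1.0×65×0.39063 = min(92.929, 99.609) + 25.391 = 118.32 kips. φR_n = 0.75 × 118.32 = 88.7 kips.
Tension rupture (net): A_n = (7.5 − 2×1)×0.3125 = 1.7188 in² (U = 1.0, A_e = A_n). φR_n = 0.75 × 65 × 1.7188 = 83.8 kips.
Governing: min(97.4, 115.4, 105.5, 88.7, 83.8) = 83.8 kips → net-section rupture.

83.8 kips (net-section rupture governs)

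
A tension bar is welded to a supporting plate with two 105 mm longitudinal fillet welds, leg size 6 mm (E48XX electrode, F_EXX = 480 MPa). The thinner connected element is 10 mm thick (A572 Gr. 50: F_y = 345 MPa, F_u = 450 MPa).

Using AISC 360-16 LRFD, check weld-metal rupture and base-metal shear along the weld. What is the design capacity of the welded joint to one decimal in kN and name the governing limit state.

Weld metal: throat = 0.707×6 = 4.242 mm, L = 2×105 = 210 mm. φR_n = 0.75 × 0.6 × 480 × 4.242 × 210 = 192.4 kN.
Base metal shear (10 mm plate): yield φR_n = 1.0×0.6×345×10×210 = 434.7 kN; rupture φR_n = 0.75×0.6×450×10×210 = 425.3 kN; take 425.3 kN (rupture).
Governing: min(192.4, 425.3) = 192.4 kN → weld metal.

192.4 kN (weld metal governs)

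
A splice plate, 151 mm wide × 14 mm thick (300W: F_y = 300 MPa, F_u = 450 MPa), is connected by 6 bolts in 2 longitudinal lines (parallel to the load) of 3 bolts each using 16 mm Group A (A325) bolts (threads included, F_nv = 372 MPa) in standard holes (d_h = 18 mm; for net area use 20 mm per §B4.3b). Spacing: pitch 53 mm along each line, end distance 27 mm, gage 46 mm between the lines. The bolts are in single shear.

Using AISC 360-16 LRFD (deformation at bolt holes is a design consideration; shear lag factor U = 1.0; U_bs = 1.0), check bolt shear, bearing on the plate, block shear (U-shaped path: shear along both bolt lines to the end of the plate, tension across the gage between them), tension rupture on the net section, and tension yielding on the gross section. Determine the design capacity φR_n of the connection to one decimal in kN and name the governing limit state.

Bolt shear: A_b = π(16)²/4 = 201.06 mm². φR_n = 0.75 × 372 × 201.06 × 6 × 1 = 336.6 kN.
Bearing (14 mm plate, F_u = 450 MPa): end bolts L_c = 27 − 18/2 = 18, R_n = min(1.2×18×14×450, 2.4×16×14×450) = 136.08 kN/bolt; interior L_c = 53 − 18 = 35, R_n = 241.92 kN/bolt. φR_n = 0.75 × (2×136.08 + 4×241.92) = 929.9 kN.
Block shear: shear path 2×[27+2×53] = 2×133 mm, A_gv = 3724, A_nv = 2×(133 − 2.5×20)×14 = 2324 mm²; tension across gage: (46 − 1×20)×14 = 364 mm². R_n = min(0.6×450×2324, 0.6×300×3724) + 1.0×450×364 = min(627.48, 670.32) + 163.8 = 791.28 kN. φR_n = 0.75 × 791.28 = 593.5 kN.
Tension rupture (net): A_n = (151 − 2×20)×14 = 1554 mm² (U = 1.0, A_e = A_n). φR_n = 0.75 × 450 × 1554 = 524.5 kN.
Tension yield (gross): A_g = 151×14 = 2114 mm². φR_n = 0.90 × 300 × 2114 = 570.8 kN.
Governing: min(336.6, 929.9, 593.5, 524.5, 570.8) = 336.6 kN → bolt shear.

336.6 kN (bolt shear governs)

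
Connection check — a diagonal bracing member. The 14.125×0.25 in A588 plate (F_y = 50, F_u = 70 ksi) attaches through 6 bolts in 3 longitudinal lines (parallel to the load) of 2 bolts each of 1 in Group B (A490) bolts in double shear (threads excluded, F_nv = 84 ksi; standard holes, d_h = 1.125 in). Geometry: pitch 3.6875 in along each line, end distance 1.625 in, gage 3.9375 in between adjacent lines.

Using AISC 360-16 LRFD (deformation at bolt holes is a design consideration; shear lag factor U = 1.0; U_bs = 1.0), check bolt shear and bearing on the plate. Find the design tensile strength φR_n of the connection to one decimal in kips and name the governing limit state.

144.7 kips (bearing governs)

Bolt shear: A_b = π(1)²/4 = 0.7854 in². φR_n = 0.75 × 84 × 0.7854 × 6 × 2 = 593.8 kips.
Bearing (0.25 in plate, F_u = 70 ksi): end bolts L_c = 1.625 − 1.125/2 = 1.0625, R_n = min(1.2×1.0625×0.25×70, 2.4×1×0.25×70) = 22.313 kips/bolt; interior L_c = 3.6875 − 1.125 = 2.5625, R_n = 42 kips/bolt. φR_n = 0.75 × (3×22.313 + 3×42) = 144.7 kips.
Governing: min(593.8, 144.7) = 144.7 kips → bearing.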